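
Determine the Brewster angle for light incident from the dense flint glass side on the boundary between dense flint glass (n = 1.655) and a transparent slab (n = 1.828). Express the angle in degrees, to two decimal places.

θ_B ≈ 47.84°

tan θ_B = n₂/n₁ = 1.828/1.655 = 1.1045. Taking the arctangent, θ_B = 47.84°.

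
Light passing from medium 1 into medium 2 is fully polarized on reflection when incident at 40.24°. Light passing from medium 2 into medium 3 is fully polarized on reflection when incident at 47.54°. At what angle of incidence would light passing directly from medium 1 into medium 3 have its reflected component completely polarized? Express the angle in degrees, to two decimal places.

tan θ_B(1→2) = n₂/n₁ = tan 40.24° = 0.8463.
tan θ_B(2→3) = n₃/n₂ = tan 47.54° = 1.0928.
So n₃/n₁ = (n₂/n₁)(n₃/n₂) = 0.8463 × 1.0928 = 0.9248.
θ_B(1→3) = arctan(0.9248) = 42.76°.

θ_B ≈ 42.76°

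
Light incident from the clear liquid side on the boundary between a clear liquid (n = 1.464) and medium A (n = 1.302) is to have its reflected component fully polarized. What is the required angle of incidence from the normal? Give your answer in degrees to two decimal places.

θ_B ≈ 41.65°

The reflected p-component vanishes when tan θ_B = n₂/n₁.
Brewster's condition: tan θ_B = n₂/n₁ = 1.302/1.464 = 0.8893.
So θ_B = arctan 0.8893 = 41.65°.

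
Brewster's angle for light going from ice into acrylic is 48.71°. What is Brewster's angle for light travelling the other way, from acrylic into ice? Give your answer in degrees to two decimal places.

θ_B' ≈ 41.29°

Reversing the direction swaps n₁ and n₂, so tan θ_B' = 1/tan θ_B and θ_B' = 90° − θ_B.
Hence θ_B' = 90° − 48.71° = 41.29°.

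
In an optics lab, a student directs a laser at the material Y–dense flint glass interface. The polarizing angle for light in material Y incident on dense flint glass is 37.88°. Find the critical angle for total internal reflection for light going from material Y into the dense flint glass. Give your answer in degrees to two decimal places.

tan θ_B = n₂/n₁ = tan 37.88° = 0.7779.
Total internal reflection: sin θ_c = n₂/n₁ = 0.7779.
θ_c = arcsin(0.7779) = 51.07°.

θ_c ≈ 51.07°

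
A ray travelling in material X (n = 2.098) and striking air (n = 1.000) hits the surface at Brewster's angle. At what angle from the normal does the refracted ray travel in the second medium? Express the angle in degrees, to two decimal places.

θ_t ≈ 64.52°

tan θ_B = n₂/n₁ = 1.000/2.098 = 0.4766, so θ_B = 25.48°.
Since θ_B + θ_t = 90° at Brewster incidence, θ_t = 90° − 25.48° = 64.52°.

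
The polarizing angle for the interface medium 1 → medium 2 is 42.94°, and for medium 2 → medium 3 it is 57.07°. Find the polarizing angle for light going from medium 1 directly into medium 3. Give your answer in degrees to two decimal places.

n₂/n₁ = tan 42.94° = 0.9306 and n₃/n₂ = tan 57.07° = 1.5440.
n₃/n₁ = 1.4368. Then tan θ_B(1→3) = n₃/n₁, so θ_B(1→3) = arctan(1.4368) = 55.16°.

θ_B ≈ 55.16°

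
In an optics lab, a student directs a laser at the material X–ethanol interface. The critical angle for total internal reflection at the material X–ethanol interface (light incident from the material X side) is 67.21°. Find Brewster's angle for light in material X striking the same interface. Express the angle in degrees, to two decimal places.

sin θ_c = n₂/n₁, so n₂/n₁ = sin 67.21° = 0.9219.
Brewster: tan θ_B = n₂/n₁ = 0.9219.
θ_B = arctan(0.9219) = 42.67°.

θ_B ≈ 42.67°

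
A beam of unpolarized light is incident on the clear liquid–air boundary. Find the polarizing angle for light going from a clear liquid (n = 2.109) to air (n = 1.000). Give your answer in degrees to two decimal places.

Here n₂/n₁ = 1.000/2.109 = 0.4742, and Brewster's law gives tan θ_B = n₂/n₁.
θ_B = arctan(0.4742) = 25.37°.

θ_B ≈ 25.37°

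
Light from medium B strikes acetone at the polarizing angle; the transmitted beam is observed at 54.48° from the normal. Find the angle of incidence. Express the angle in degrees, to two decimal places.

Since the reflected and refracted rays are at right angles at the polarizing angle, θ_B + θ_t = 90°.
θ_B = 90° − 54.48° = 35.52°.

θ_B ≈ 35.52°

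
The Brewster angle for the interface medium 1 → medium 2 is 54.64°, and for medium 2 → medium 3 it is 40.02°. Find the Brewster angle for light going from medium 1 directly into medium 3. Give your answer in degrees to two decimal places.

Each Brewster angle gives a ratio: n₂/n₁ = tan 54.64° = 1.4092, n₃/n₂ = tan 40.02° = 0.8397.
n₃/n₁ = 1.1833. Then tan θ_B(1→3) = n₃/n₁, so θ_B(1→3) = arctan(1.1833) = 49.80°.

θ_B ≈ 49.80°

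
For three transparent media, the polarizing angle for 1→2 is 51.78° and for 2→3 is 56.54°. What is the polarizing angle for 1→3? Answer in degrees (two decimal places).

θ_B ≈ 62.51°

Each Brewster angle gives a ratio: n₂/n₁ = tan 51.78° = 1.2699, n₃/n₂ = tan 56.54° = 1.5131.
So n₃/n₁ = (n₂/n₁)(n₃/n₂) = 1.2699 × 1.5131 = 1.9215.
θ_B(1→3) = arctan(1.9215) = 62.51°.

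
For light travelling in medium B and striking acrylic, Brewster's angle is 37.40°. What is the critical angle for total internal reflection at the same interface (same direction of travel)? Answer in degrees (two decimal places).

n₂/n₁ = tan 37.40° = 0.7646; the critical angle satisfies sin θ_c = n₂/n₁.
θ_c = arcsin(0.7646) = 49.87°.

θ_c ≈ 49.87°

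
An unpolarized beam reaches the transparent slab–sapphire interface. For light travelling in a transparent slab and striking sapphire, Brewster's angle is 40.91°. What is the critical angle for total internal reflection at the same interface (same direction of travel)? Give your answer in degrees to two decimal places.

n₂/n₁ = tan 40.91° = 0.8665; the critical angle satisfies sin θ_c = n₂/n₁.
θ_c = arcsin(0.8665) = 60.06°.

θ_c ≈ 60.06°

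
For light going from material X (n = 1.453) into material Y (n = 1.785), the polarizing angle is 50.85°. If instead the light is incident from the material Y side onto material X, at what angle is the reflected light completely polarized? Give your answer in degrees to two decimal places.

θ_B' ≈ 39.15°

tan θ_B' = n₁/n₂ = 1/tan θ_B, so θ_B' = 90° − θ_B.
θ_B' = 90° − 50.85° = 39.15°.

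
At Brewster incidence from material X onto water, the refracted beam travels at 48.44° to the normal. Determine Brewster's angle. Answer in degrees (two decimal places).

At Brewster's angle the reflected and refracted rays are perpendicular, so θ_B + θ_t = 90°.
So θ_B = 90° − θ_t = 90° − 48.44° = 41.56°.

θ_B ≈ 41.56°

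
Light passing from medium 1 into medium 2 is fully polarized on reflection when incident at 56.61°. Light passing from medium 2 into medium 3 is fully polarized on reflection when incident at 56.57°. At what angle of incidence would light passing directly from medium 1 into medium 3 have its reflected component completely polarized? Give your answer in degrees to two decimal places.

Each Brewster angle gives a ratio: n₂/n₁ = tan 56.61° = 1.5172, n₃/n₂ = tan 56.57° = 1.5149.
n₃/n₁ = 2.2983. Then tan θ_B(1→3) = n₃/n₁, so θ_B(1→3) = arctan(2.2983) = 66.49°.

θ_B ≈ 66.49°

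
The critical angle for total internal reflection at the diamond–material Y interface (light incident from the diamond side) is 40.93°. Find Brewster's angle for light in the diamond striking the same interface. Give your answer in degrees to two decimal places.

At the critical angle sin θ_c = n₂/n₁, giving n₂/n₁ = sin 40.93° = 0.6551.
Then tan θ_B = n₂/n₁ = 0.6551, so θ_B = arctan 0.6551 = 33.23°.

θ_B ≈ 33.23°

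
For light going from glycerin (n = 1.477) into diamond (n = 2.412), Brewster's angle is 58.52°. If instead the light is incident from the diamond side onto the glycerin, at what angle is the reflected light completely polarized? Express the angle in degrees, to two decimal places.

tan θ_B' = n₁/n₂ = 1/tan θ_B, so θ_B' = 90° − θ_B.
θ_B' = 90° − 58.52° = 31.48°.

θ_B' ≈ 31.48°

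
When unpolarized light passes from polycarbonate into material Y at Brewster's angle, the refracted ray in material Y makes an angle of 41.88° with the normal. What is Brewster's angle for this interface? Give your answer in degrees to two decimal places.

Since the reflected and refracted rays are at right angles at the polarizing angle, θ_B + θ_t = 90°.
So θ_B = 90° − θ_t = 90° − 41.88° = 48.12°.

θ_B ≈ 48.12°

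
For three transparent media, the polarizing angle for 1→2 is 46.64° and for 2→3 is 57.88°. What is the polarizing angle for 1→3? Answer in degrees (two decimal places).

θ_B ≈ 59.34°

tan θ_B(1→2) = n₂/n₁ = tan 46.64° = 1.0590.
tan θ_B(2→3) = n₃/n₂ = tan 57.88° = 1.5929.
Multiplying, n₃/n₁ = 1.0590 × 1.5929 = 1.6868, and θ_B(1→3) = arctan 1.6868 = 59.34°.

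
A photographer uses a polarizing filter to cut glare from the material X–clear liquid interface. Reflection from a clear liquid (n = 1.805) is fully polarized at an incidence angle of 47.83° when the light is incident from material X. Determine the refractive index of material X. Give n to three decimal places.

n ≈ 1.635

Full polarization of the reflected beam means tan θ_B = n₂/n₁, where n₁ is the incident medium (material X).
n₁ = n₂ / tan θ_B = 1.805 / tan 47.83° = 1.635.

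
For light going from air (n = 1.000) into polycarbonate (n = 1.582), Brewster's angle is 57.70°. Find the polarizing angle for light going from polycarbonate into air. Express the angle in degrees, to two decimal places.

θ_B' ≈ 32.30°

tan θ_B' = n₁/n₂ = 1/tan θ_B, so θ_B' = 90° − θ_B.
θ_B' = 90° − 57.70° = 32.30°.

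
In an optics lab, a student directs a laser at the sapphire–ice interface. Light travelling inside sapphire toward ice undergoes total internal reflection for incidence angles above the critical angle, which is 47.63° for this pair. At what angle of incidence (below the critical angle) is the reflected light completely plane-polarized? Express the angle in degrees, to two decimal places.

n₂/n₁ = sin θ_c = sin 47.63° = 0.7388.
tan θ_B equals the same ratio, so θ_B = arctan(0.7388) = 36.46°.

θ_B ≈ 36.46°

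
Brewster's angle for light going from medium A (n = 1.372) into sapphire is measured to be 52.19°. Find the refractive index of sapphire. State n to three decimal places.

n ≈ 1.768

At Brewster's angle, tan θ_B = n₂/n₁ with n₁ on the incident side (medium A) and n₂ on the transmitted side (sapphire).
n₂ = n₁ tan θ_B = 1.372 × tan 52.19° = 1.768.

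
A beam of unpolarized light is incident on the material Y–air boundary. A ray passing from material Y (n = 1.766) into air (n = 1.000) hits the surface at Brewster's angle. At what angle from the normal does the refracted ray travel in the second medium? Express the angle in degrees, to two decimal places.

θ_B = arctan(n₂/n₁) = arctan(1.000/1.766) = 29.52°.
The refracted ray is perpendicular to the reflected ray, so θ_t = 90° − θ_B = 60.48°.

θ_t ≈ 60.48°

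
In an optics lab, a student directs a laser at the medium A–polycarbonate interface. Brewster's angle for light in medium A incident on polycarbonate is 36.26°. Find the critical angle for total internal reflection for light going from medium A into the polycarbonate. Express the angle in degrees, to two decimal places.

θ_c ≈ 47.18°

tan θ_B = n₂/n₁ = tan 36.26° = 0.7335.
Total internal reflection: sin θ_c = n₂/n₁ = 0.7335.
θ_c = arcsin(0.7335) = 47.18°.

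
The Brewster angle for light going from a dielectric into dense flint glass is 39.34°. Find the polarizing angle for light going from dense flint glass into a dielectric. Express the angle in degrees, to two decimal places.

Reversing the direction swaps n₁ and n₂, so tan θ_B' = 1/tan θ_B and θ_B' = 90° − θ_B.
Hence θ_B' = 90° − 39.34° = 50.66°.

θ_B' ≈ 50.66°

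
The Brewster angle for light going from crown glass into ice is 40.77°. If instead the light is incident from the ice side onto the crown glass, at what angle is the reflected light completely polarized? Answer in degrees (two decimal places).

θ_B' ≈ 49.23°

Reversing the direction swaps n₁ and n₂, so tan θ_B' = 1/tan θ_B and θ_B' = 90° − θ_B.
Hence θ_B' = 90° − 40.77° = 49.23°.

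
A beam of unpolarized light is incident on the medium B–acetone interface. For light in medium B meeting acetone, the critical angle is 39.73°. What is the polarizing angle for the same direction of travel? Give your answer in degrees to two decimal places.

θ_B ≈ 32.59°

At the critical angle sin θ_c = n₂/n₁, giving n₂/n₁ = sin 39.73° = 0.6392.
Then tan θ_B = n₂/n₁ = 0.6392, so θ_B = arctan 0.6392 = 32.59°.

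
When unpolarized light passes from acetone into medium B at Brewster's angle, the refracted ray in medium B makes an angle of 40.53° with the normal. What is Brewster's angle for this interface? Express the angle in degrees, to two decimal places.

θ_B ≈ 49.47°

Since the reflected and refracted rays are at right angles at the polarizing angle, θ_B + θ_t = 90°.
So θ_B = 90° − θ_t = 90° − 40.53° = 49.47°.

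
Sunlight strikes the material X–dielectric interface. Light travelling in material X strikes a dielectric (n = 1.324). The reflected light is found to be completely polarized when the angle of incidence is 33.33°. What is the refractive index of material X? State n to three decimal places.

Brewster's law: tan θ_B = n₂/n₁ (light incident in material X, refracted into a dielectric).
n₁ = n₂ / tan θ_B = 1.324 / tan 33.33° = 2.013.

n ≈ 2.013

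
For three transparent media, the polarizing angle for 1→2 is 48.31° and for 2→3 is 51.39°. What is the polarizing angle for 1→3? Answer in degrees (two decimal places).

θ_B ≈ 54.58°

Each Brewster angle gives a ratio: n₂/n₁ = tan 48.31° = 1.1228, n₃/n₂ = tan 51.39° = 1.2522.
Multiplying, n₃/n₁ = 1.1228 × 1.2522 = 1.4060, and θ_B(1→3) = arctan 1.4060 = 54.58°.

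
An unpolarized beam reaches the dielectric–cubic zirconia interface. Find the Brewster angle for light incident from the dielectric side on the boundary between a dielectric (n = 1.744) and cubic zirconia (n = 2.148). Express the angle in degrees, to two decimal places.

θ_B ≈ 50.93°

Brewster's condition: tan θ_B = n₂/n₁ = 2.148/1.744 = 1.2317.
So θ_B = arctan 1.2317 = 50.93°.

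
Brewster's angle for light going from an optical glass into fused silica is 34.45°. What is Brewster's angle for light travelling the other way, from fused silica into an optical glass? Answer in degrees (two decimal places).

θ_B' ≈ 55.55°

The two Brewster angles are complementary: θ_B' = 90° − θ_B = 90° − 34.45° = 55.55°.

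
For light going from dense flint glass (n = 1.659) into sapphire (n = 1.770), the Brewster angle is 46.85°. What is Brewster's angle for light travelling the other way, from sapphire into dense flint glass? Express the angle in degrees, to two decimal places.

tan θ_B' = n₁/n₂ = 1/tan θ_B, so θ_B' = 90° − θ_B.
θ_B' = 90° − 46.85° = 43.15°.

θ_B' ≈ 43.15°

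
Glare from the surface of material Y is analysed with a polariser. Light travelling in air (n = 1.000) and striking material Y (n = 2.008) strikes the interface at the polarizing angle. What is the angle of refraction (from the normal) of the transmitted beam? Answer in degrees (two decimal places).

θ_t ≈ 26.47°

First find Brewster's angle: tan θ_B = 2.008/1.000 = 2.0080, giving θ_B = 63.53°.
The refracted ray is perpendicular to the reflected ray, so θ_t = 90° − θ_B = 26.47°.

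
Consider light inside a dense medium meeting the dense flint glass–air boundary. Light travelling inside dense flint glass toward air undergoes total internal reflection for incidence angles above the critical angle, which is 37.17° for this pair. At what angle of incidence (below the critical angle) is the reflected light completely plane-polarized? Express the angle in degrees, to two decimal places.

θ_B ≈ 31.14°

At the critical angle sin θ_c = n₂/n₁, giving n₂/n₁ = sin 37.17° = 0.6042.
Then tan θ_B = n₂/n₁ = 0.6042, so θ_B = arctan 0.6042 = 31.14°.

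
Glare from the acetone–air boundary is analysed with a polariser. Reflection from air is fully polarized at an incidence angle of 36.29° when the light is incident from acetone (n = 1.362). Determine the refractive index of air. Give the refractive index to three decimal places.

At Brewster's angle, tan θ_B = n₂/n₁ with n₁ on the incident side (acetone) and n₂ on the transmitted side (air).
n₂ = n₁ tan θ_B = 1.362 × tan 36.29° = 1.000.

n ≈ 1.000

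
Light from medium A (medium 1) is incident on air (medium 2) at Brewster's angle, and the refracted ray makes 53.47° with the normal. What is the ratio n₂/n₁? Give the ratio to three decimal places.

n₂/n₁ ≈ 0.741

θ_B + θ_t = 90°, so θ_B = 90° − 53.47° = 36.53°.
Then n₂/n₁ = tan θ_B = tan 36.53° = 0.741.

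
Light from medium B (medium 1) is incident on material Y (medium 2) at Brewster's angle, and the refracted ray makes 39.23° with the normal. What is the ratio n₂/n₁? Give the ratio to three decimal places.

n₂/n₁ ≈ 1.225

At Brewster incidence θ_B = 90° − θ_t = 90° − 39.23° = 50.77°.
Then n₂/n₁ = tan θ_B = tan 50.77° = 1.225.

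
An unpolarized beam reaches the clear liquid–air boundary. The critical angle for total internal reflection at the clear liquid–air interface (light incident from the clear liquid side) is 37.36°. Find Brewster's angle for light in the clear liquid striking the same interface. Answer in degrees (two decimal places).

θ_B ≈ 31.25°

sin θ_c = n₂/n₁, so n₂/n₁ = sin 37.36° = 0.6068.
Brewster: tan θ_B = n₂/n₁ = 0.6068.
θ_B = arctan(0.6068) = 31.25°.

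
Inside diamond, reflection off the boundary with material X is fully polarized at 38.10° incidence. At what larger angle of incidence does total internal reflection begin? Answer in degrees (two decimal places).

From Brewster, n₂/n₁ = tan θ_B = tan 38.10° = 0.7841.
Then sin θ_c = n₂/n₁ = 0.7841, so θ_c = arcsin 0.7841 = 51.64°.

θ_c ≈ 51.64°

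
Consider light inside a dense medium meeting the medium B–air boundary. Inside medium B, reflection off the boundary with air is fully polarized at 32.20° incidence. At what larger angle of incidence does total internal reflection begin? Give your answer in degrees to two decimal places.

tan θ_B = n₂/n₁ = tan 32.20° = 0.6297.
Total internal reflection: sin θ_c = n₂/n₁ = 0.6297.
θ_c = arcsin(0.6297) = 39.03°.

θ_c ≈ 39.03°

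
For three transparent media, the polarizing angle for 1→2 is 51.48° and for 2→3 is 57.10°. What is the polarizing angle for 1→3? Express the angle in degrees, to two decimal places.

θ_B ≈ 62.75°

n₂/n₁ = tan 51.48° = 1.2563 and n₃/n₂ = tan 57.10° = 1.5458.
n₃/n₁ = 1.9419. Then tan θ_B(1→3) = n₃/n₁, so θ_B(1→3) = arctan(1.9419) = 62.75°.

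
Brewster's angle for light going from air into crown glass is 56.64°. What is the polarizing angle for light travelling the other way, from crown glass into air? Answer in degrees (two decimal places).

θ_B' ≈ 33.36°

The two Brewster angles are complementary: θ_B' = 90° − θ_B = 90° − 56.64° = 33.36°.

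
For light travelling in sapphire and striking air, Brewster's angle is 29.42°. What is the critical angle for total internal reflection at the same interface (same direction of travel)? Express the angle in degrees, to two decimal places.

θ_c ≈ 34.33°

From Brewster, n₂/n₁ = tan θ_B = tan 29.42° = 0.5639.
Then sin θ_c = n₂/n₁ = 0.5639, so θ_c = arcsin 0.5639 = 34.33°.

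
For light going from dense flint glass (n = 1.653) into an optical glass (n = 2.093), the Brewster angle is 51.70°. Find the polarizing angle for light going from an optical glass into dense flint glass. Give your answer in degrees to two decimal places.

θ_B' ≈ 38.30°

The two Brewster angles are complementary: θ_B' = 90° − θ_B = 90° − 51.70° = 38.30°.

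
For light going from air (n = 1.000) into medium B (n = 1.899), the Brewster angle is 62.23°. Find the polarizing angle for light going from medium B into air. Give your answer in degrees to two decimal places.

θ_B' ≈ 27.77°

Reversing the direction swaps n₁ and n₂, so tan θ_B' = 1/tan θ_B and θ_B' = 90° − θ_B.
Hence θ_B' = 90° − 62.23° = 27.77°.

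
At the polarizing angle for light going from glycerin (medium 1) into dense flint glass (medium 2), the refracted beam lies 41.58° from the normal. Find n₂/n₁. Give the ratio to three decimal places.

θ_B + θ_t = 90°, so θ_B = 90° − 41.58° = 48.42°.
tan θ_B = n₂/n₁, so n₂/n₁ = tan 48.42° = 1.127.

n₂/n₁ ≈ 1.127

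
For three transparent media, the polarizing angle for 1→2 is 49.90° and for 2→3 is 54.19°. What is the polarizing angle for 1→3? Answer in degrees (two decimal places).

θ_B ≈ 58.72°

Each Brewster angle gives a ratio: n₂/n₁ = tan 49.90° = 1.1875, n₃/n₂ = tan 54.19° = 1.3860.
n₃/n₁ = 1.6460. Then tan θ_B(1→3) = n₃/n₁, so θ_B(1→3) = arctan(1.6460) = 58.72°.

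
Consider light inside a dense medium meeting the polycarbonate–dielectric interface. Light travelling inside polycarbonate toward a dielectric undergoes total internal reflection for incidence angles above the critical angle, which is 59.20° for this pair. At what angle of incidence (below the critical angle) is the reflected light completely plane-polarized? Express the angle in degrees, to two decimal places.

θ_B ≈ 40.66°

sin θ_c = n₂/n₁, so n₂/n₁ = sin 59.20° = 0.8590.
Brewster: tan θ_B = n₂/n₁ = 0.8590.
θ_B = arctan(0.8590) = 40.66°.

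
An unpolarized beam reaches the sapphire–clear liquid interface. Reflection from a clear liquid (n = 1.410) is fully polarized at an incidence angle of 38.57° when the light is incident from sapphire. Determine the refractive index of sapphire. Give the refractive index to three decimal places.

n ≈ 1.768

At the Brewster angle, tan θ_B = n₂/n₁ with n₁ on the incident side (sapphire) and n₂ on the transmitted side (a clear liquid).
n₁ = n₂ / tan θ_B = 1.410 / tan 38.57° = 1.768.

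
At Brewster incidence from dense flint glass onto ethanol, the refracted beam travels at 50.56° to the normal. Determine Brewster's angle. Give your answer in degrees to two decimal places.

θ_B ≈ 39.44°

At Brewster's angle the reflected and refracted rays are perpendicular, so θ_B + θ_t = 90°.
So θ_B = 90° − θ_t = 90° − 50.56° = 39.44°.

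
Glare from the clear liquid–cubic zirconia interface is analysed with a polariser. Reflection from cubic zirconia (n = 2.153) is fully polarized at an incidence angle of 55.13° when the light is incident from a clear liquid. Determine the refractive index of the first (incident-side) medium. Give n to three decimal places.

Brewster's law: tan θ_B = n₂/n₁ (light incident in a clear liquid, refracted into cubic zirconia).
n₁ = n₂ / tan θ_B = 2.153 / tan 55.13° = 1.500.

n ≈ 1.500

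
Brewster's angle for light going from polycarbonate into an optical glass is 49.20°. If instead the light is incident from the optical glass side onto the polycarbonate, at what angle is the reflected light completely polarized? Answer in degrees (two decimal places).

The two Brewster angles are complementary: θ_B' = 90° − θ_B = 90° − 49.20° = 40.80°.

θ_B' ≈ 40.80°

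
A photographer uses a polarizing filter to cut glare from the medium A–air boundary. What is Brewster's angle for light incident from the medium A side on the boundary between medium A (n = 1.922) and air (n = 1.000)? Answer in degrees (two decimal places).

θ_B ≈ 27.49°

At Brewster's angle the reflected and refracted rays are perpendicular, which with Snell's law gives tan θ_B = n₂/n₁.
tan θ_B = n₂/n₁ = 1.000/1.922 = 0.5203. Taking the arctangent, θ_B = 27.49°.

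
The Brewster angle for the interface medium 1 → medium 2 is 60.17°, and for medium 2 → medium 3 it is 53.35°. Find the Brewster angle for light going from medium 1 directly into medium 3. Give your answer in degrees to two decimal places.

n₂/n₁ = tan 60.17° = 1.7440 and n₃/n₂ = tan 53.35° = 1.3440.
Multiplying, n₃/n₁ = 1.7440 × 1.3440 = 2.3440, and θ_B(1→3) = arctan 2.3440 = 66.90°.

θ_B ≈ 66.90°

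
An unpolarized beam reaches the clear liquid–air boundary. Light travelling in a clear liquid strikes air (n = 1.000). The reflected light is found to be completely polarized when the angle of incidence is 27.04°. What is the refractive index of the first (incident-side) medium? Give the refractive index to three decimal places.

n ≈ 1.959

Full polarization of the reflected beam means tan θ_B = n₂/n₁, where n₁ is the incident medium (a clear liquid).
n₁ = n₂ / tan θ_B = 1.000 / tan 27.04° = 1.959.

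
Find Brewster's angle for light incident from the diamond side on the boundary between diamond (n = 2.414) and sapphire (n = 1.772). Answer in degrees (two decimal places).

The reflected p-component vanishes when tan θ_B = n₂/n₁.
tan θ_B = n₂/n₁ = 1.772/2.414 = 0.7341.
θ_B = arctan(0.7341) = 36.28°.

θ_B ≈ 36.28°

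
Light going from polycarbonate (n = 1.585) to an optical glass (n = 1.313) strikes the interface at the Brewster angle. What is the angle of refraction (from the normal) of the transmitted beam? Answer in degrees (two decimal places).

θ_t ≈ 50.36°

θ_B = arctan(n₂/n₁) = arctan(1.313/1.585) = 39.64°.
Since θ_B + θ_t = 90° at Brewster incidence, θ_t = 90° − 39.64° = 50.36°.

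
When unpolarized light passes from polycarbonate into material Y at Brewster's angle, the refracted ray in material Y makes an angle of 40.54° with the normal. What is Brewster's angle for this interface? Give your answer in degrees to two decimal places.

At Brewster's angle the reflected and refracted rays are perpendicular, so θ_B + θ_t = 90°.
θ_B = 90° − 40.54° = 49.46°.

θ_B ≈ 49.46°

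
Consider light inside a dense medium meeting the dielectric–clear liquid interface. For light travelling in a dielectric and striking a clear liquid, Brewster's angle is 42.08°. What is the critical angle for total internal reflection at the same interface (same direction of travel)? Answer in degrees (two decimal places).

From Brewster, n₂/n₁ = tan θ_B = tan 42.08° = 0.9029.
Then sin θ_c = n₂/n₁ = 0.9029, so θ_c = arcsin 0.9029 = 64.55°.

θ_c ≈ 64.55°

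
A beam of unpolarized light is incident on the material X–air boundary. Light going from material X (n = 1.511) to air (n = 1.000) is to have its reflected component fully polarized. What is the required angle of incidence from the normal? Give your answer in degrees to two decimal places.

θ_B ≈ 33.50°

The reflected p-component vanishes when tan θ_B = n₂/n₁.
tan θ_B = n₂/n₁ = 1.000/1.511 = 0.6618.
θ_B = arctan(0.6618) = 33.50°.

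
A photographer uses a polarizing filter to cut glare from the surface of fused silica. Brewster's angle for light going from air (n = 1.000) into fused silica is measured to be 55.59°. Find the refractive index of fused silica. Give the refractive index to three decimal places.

At Brewster's angle, tan θ_B = n₂/n₁ with n₁ on the incident side (air) and n₂ on the transmitted side (fused silica).
n₂ = n₁ tan θ_B = 1.000 × tan 55.59° = 1.460.

n ≈ 1.460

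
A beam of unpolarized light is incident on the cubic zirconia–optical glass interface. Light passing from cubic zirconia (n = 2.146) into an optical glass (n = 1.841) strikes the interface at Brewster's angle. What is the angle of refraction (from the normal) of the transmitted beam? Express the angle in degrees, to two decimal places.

θ_t ≈ 49.37°

θ_B = arctan(n₂/n₁) = arctan(1.841/2.146) = 40.63°.
Since θ_B + θ_t = 90° at Brewster incidence, θ_t = 90° − 40.63° = 49.37°.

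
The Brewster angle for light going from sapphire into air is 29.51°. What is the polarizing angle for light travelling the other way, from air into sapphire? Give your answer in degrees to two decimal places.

θ_B' ≈ 60.49°

The two Brewster angles are complementary: θ_B' = 90° − θ_B = 90° − 29.51° = 60.49°.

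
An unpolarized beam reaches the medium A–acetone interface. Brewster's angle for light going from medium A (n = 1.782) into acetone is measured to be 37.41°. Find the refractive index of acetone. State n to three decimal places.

Brewster's law: tan θ_B = n₂/n₁ (light incident in medium A, refracted into acetone).
n₂ = n₁ tan θ_B = 1.782 × tan 37.41° = 1.363.

n ≈ 1.363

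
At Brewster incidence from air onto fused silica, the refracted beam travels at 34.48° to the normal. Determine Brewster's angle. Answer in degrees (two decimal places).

At Brewster's angle the reflected and refracted rays are perpendicular, so θ_B + θ_t = 90°.
θ_B = 90° − 34.48° = 55.52°.

θ_B ≈ 55.52°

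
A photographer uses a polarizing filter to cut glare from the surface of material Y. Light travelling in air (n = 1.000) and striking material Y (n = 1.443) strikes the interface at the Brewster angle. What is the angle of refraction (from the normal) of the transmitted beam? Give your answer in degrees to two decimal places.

θ_t ≈ 34.72°

θ_B = arctan(n₂/n₁) = arctan(1.443/1.000) = 55.28°.
Since θ_B + θ_t = 90° at Brewster incidence, θ_t = 90° − 55.28° = 34.72°.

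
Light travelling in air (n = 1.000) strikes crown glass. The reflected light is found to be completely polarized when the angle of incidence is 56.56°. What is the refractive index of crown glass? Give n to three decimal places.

n ≈ 1.514

Brewster's law: tan θ_B = n₂/n₁ (light incident in air, refracted into crown glass).
n₂ = n₁ tan θ_B = 1.000 × tan 56.56° = 1.514.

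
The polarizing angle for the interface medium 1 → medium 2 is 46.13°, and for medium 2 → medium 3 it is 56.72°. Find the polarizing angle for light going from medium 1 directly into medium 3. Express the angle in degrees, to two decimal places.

θ_B ≈ 57.75°

Each Brewster angle gives a ratio: n₂/n₁ = tan 46.13° = 1.0402, n₃/n₂ = tan 56.72° = 1.5235.
So n₃/n₁ = (n₂/n₁)(n₃/n₂) = 1.0402 × 1.5235 = 1.5848.
θ_B(1→3) = arctan(1.5848) = 57.75°.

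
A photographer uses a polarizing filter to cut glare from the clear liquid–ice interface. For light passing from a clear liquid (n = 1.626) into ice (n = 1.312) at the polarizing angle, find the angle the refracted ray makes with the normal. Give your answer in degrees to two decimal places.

θ_t ≈ 51.10°

θ_B = arctan(n₂/n₁) = arctan(1.312/1.626) = 38.90°.
The refracted ray is perpendicular to the reflected ray, so θ_t = 90° − θ_B = 51.10°.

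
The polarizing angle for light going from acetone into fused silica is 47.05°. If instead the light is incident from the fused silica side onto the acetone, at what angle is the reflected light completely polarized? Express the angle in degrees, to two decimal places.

The two Brewster angles are complementary: θ_B' = 90° − θ_B = 90° − 47.05° = 42.95°.

θ_B' ≈ 42.95°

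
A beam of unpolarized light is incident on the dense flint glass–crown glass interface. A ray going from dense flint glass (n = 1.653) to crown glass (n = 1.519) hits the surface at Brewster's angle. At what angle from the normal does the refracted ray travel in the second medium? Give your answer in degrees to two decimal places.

θ_t ≈ 47.42°

First find Brewster's angle: tan θ_B = 1.519/1.653 = 0.9189, giving θ_B = 42.58°.
The refracted ray is perpendicular to the reflected ray, so θ_t = 90° − θ_B = 47.42°.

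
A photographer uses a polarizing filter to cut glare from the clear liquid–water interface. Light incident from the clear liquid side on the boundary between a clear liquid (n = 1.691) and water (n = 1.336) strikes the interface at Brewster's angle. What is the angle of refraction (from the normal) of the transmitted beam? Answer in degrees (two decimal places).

θ_t ≈ 51.69°

tan θ_B = n₂/n₁ = 1.336/1.691 = 0.7901, so θ_B = 38.31°.
The refracted ray is perpendicular to the reflected ray, so θ_t = 90° − θ_B = 51.69°.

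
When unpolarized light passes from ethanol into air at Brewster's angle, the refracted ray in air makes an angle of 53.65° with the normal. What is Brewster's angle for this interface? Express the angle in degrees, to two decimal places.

Since the reflected and refracted rays are at right angles at the polarizing angle, θ_B + θ_t = 90°.
So θ_B = 90° − θ_t = 90° − 53.65° = 36.35°.

θ_B ≈ 36.35°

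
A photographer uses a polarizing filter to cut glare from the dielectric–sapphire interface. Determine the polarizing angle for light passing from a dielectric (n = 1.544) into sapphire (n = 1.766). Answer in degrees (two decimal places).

θ_B ≈ 48.84°

At Brewster's angle the reflected and refracted rays are perpendicular, which with Snell's law gives tan θ_B = n₂/n₁.
Here n₂/n₁ = 1.766/1.544 = 1.1438, and Brewster's law gives tan θ_B = n₂/n₁.
θ_B = arctan(1.1438) = 48.84°.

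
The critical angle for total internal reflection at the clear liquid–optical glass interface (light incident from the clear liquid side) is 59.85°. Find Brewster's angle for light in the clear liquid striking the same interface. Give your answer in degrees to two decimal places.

θ_B ≈ 40.85°

sin θ_c = n₂/n₁, so n₂/n₁ = sin 59.85° = 0.8647.
Brewster: tan θ_B = n₂/n₁ = 0.8647.
θ_B = arctan(0.8647) = 40.85°.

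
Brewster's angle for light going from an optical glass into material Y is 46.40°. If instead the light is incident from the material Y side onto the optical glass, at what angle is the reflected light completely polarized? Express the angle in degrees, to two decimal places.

θ_B' ≈ 43.60°

Reversing the direction swaps n₁ and n₂, so tan θ_B' = 1/tan θ_B and θ_B' = 90° − θ_B.
Hence θ_B' = 90° − 46.40° = 43.60°.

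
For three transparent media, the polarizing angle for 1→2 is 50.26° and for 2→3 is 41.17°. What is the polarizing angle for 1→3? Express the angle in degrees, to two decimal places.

n₂/n₁ = tan 50.26° = 1.2028 and n₃/n₂ = tan 41.17° = 0.8745.
So n₃/n₁ = (n₂/n₁)(n₃/n₂) = 1.2028 × 0.8745 = 1.0519.
θ_B(1→3) = arctan(1.0519) = 46.45°.

θ_B ≈ 46.45°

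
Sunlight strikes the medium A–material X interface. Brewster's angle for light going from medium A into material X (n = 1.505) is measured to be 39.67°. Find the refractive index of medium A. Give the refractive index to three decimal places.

Brewster's law: tan θ_B = n₂/n₁ (light incident in medium A, refracted into material X).
n₁ = n₂ / tan θ_B = 1.505 / tan 39.67° = 1.815.

n ≈ 1.815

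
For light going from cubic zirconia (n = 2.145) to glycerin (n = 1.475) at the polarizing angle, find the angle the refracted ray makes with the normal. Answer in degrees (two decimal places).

θ_t ≈ 55.49°

θ_B = arctan(n₂/n₁) = arctan(1.475/2.145) = 34.51°.
At Brewster's angle the reflected and refracted rays are perpendicular, so θ_t = 90° − θ_B = 90° − 34.51° = 55.49°.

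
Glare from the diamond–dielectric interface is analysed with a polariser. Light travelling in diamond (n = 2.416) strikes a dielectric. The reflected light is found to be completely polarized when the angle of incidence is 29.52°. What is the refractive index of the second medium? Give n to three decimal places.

n ≈ 1.368

At the polarizing angle, tan θ_B = n₂/n₁ with n₁ on the incident side (diamond) and n₂ on the transmitted side (a dielectric).
n₂ = n₁ tan θ_B = 2.416 × tan 29.52° = 1.368.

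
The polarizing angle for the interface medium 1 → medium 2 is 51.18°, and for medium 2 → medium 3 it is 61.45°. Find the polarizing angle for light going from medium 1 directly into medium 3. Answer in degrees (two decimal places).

θ_B ≈ 66.36°

Each Brewster angle gives a ratio: n₂/n₁ = tan 51.18° = 1.2429, n₃/n₂ = tan 61.45° = 1.8379.
Multiplying, n₃/n₁ = 1.2429 × 1.8379 = 2.2843, and θ_B(1→3) = arctan 2.2843 = 66.36°.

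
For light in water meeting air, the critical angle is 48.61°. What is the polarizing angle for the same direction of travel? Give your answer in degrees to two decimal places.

θ_B ≈ 36.88°

n₂/n₁ = sin θ_c = sin 48.61° = 0.7502.
tan θ_B equals the same ratio, so θ_B = arctan(0.7502) = 36.88°.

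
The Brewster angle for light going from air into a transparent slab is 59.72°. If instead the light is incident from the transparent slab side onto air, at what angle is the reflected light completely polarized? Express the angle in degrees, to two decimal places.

The two Brewster angles are complementary: θ_B' = 90° − θ_B = 90° − 59.72° = 30.28°.

θ_B' ≈ 30.28°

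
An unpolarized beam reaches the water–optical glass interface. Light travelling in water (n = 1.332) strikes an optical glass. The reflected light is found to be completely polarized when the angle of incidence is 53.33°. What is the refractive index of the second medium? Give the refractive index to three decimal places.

n ≈ 1.789

Full polarization of the reflected beam means tan θ_B = n₂/n₁, where n₁ is the incident medium (water).
n₂ = n₁ tan θ_B = 1.332 × tan 53.33° = 1.789.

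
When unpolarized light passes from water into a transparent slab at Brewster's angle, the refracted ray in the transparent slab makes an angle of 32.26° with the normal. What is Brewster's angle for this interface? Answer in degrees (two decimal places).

θ_B ≈ 57.74°

Brewster's condition makes the reflected and refracted beams perpendicular: θ_B + θ_t = 90°.
θ_B = 90° − 32.26° = 57.74°.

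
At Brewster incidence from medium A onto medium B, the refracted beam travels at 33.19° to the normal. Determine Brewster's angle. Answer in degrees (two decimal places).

Since the reflected and refracted rays are at right angles at the polarizing angle, θ_B + θ_t = 90°.
θ_B = 90° − 33.19° = 56.81°.

θ_B ≈ 56.81°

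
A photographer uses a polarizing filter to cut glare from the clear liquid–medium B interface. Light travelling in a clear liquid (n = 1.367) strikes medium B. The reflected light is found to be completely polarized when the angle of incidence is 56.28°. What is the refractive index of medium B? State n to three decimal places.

Brewster's law: tan θ_B = n₂/n₁ (light incident in a clear liquid, refracted into medium B).
n₂ = n₁ tan θ_B = 1.367 × tan 56.28° = 2.048.

n ≈ 2.048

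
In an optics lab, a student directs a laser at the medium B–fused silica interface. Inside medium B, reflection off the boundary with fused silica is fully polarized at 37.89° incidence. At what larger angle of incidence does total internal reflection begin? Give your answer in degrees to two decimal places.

θ_c ≈ 51.10°

tan θ_B = n₂/n₁ = tan 37.89° = 0.7782.
Total internal reflection: sin θ_c = n₂/n₁ = 0.7782.
θ_c = arcsin(0.7782) = 51.10°.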